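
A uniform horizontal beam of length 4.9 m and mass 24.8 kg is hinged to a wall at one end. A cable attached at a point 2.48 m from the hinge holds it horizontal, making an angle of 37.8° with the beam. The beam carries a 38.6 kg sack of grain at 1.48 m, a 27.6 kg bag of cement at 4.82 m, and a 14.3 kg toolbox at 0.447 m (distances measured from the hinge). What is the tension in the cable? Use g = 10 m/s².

Take moments about the hinge.
Beam weight: 24.8 × 10 = 248 N down at 2.45 m → arm 2.45 m, τ = 248 × 2.45 = 607.6 N·m clockwise.
Sack of grain: 38.6 × 10 = 386 N down at 1.48 m → arm 1.48 m, τ = 386 × 1.48 = 571.3 N·m clockwise.
Bag of cement: 27.6 × 10 = 276 N down at 4.82 m → arm 4.82 m, τ = 276 × 4.82 = 1330 N·m clockwise.
Toolbox: 14.3 × 10 = 143 N down at 0.447 m → arm 0.447 m, τ = 143 × 0.447 = 63.92 N·m clockwise.
Total clockwise load moment = 2573 N·m.
The cable tension T acts at 2.48 m; only its component perpendicular to the beam, T sinθ, produces torque. sin 37.8° = 0.6129.
Setting net torque to zero: T × 2.48 × 0.6129 = 2573 → T = 2573 / 1.52 = 1690 N.

T ≈ 1690 N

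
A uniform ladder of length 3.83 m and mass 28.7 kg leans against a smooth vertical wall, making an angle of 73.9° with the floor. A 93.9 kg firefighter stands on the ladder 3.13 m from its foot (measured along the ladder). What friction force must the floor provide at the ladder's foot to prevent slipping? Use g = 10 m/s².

f ≈ 263 N

Taking torques about the foot of the ladder:
Ladder weight 28.7×10 = 287 N acts at 1.915 m along the ladder; its horizontal arm is 1.915·cos73.9° = 0.5311 m → τ = 152.4 N·m clockwise.
Firefighter: 93.9×10 = 939 N at 3.13 m → arm 0.868 m → τ = 815.1 N·m clockwise.
Wall normal N acts horizontally at the top; its moment arm is the height L sinθ = 3.83·sin73.9° = 3.68 m, counterclockwise.
Setting net torque to zero: N × 3.68 = 967.5 → N = 263 N.
ΣFx = 0: friction at the foot balances the wall's push, so f = N_wall = 263 N.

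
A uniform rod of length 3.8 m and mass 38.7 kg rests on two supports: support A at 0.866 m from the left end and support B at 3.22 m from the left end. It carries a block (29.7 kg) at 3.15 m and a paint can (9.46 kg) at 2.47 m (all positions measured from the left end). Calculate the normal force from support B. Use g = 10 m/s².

Choose support A as the axis so its reaction then has zero moment arm.
Beam weight: 38.7 × 10 = 387 N down at 1.9 m → arm 1.034 m, τ = 387 × 1.034 = 400.2 N·m clockwise.
Block: 29.7 × 10 = 297 N down at 3.15 m → arm 2.284 m, τ = 297 × 2.284 = 678.3 N·m clockwise.
Paint can: 9.46 × 10 = 94.6 N down at 2.47 m → arm 1.604 m, τ = 94.6 × 1.604 = 151.7 N·m clockwise.
Net load moment about support A = 1230 N·m clockwise.
Reaction R at support B is upward at 3.22 m, arm 2.354 m → moment R × 2.354 counterclockwise.
For rotational equilibrium, R × 2.354 = 1230, so R = 523 N.

R_B ≈ 523 N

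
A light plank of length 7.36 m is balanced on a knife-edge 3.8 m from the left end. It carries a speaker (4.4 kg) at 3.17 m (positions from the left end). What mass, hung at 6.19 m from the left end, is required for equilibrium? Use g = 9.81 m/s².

About the knife-edge (at 3.8 m from the left end):
Speaker: 4.4 × 9.81 = 43.16 N down at 3.17 m → arm 0.63 m, τ = 43.16 × 0.63 = 27.19 N·m counterclockwise.
Net moment of known loads = 27.19 N·m counterclockwise.
An unknown mass m at 6.19 m has arm 2.39 m; its moment is m·g·2.39 clockwise.
For rotational equilibrium, m × 9.81 × 2.39 = 27.19, so m = 27.19 / (9.81 × 2.39) = 1.16 kg.

m ≈ 1.16 kg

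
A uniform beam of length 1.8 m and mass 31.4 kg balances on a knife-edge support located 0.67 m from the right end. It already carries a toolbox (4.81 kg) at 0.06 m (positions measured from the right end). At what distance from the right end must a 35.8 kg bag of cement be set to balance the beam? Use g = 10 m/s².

x ≈ 0.55 m from the right end

Sum moments about the knife-edge support (at 0.67 m from the right end) (the support reaction has zero arm there).
Beam weight: 31.4 × 10 = 314 N down at 0.9 m → arm 0.23 m, τ = 314 × 0.23 = 72.22 N·m counterclockwise.
Toolbox: 4.81 × 10 = 48.1 N down at 0.06 m → arm 0.61 m, τ = 48.1 × 0.61 = 29.34 N·m clockwise.
Net moment of existing loads = 42.88 N·m counterclockwise.
The bag of cement weighs 35.8 × 10 = 358 N and must supply an equal clockwise moment, so its lever arm about the knife-edge support is 42.88 / 358 = 0.12 m.
That puts it at 0.67 − 0.12 = 0.55 m from the right end.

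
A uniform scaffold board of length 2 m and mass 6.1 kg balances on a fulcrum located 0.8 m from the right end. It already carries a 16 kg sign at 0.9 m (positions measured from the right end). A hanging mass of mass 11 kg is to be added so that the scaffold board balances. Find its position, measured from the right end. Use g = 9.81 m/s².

Taking torques about the fulcrum (at 0.8 m from the right end):
Beam weight: 6.1 × 9.81 = 59.84 N down at 1 m → arm 0.2 m, τ = 59.84 × 0.2 = 11.97 N·m counterclockwise.
Sign: 16 × 9.81 = 157 N down at 0.9 m → arm 0.1 m, τ = 157 × 0.1 = 15.7 N·m counterclockwise.
Net moment of existing loads = 27.67 N·m counterclockwise.
The hanging mass weighs 11 × 9.81 = 107.9 N and must supply an equal clockwise moment, so its lever arm about the fulcrum is 27.67 / 107.9 = 0.256 m.
That puts it at 0.8 − 0.256 = 0.544 m from the right end.

x ≈ 0.544 m from the right end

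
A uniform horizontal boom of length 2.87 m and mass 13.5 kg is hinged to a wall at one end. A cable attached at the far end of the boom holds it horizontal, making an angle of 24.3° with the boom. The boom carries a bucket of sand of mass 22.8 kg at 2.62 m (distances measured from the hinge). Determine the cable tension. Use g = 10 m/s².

T ≈ 670 N

About the hinge:
Beam weight: 13.5 × 10 = 135 N down at 1.435 m → arm 1.435 m, τ = 135 × 1.435 = 193.7 N·m clockwise.
Bucket of sand: 22.8 × 10 = 228 N down at 2.62 m → arm 2.62 m, τ = 228 × 2.62 = 597.4 N·m clockwise.
Total clockwise load moment = 791.1 N·m.
The cable tension T acts at 2.87 m; only its component perpendicular to the boom, T sinθ, produces torque. sin 24.3° = 0.4115.
Balancing moments: T × 2.87 × 0.4115 = 791.1, giving T = 791.1 / 1.181 = 670 N.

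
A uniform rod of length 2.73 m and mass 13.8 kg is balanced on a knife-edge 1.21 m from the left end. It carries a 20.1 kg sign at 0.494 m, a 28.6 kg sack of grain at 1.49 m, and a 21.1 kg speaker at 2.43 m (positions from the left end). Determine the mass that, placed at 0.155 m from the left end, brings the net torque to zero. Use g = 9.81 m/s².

Choose the knife-edge (at 1.21 m from the left end) as the axis so the support reaction has zero arm there.
Beam weight: 13.8 × 9.81 = 135.4 N down at 1.365 m → arm 0.155 m, τ = 135.4 × 0.155 = 20.99 N·m clockwise.
Sign: 20.1 × 9.81 = 197.2 N down at 0.494 m → arm 0.716 m, τ = 197.2 × 0.716 = 141.2 N·m counterclockwise.
Sack of grain: 28.6 × 9.81 = 280.6 N down at 1.49 m → arm 0.28 m, τ = 280.6 × 0.28 = 78.57 N·m clockwise.
Speaker: 21.1 × 9.81 = 207 N down at 2.43 m → arm 1.22 m, τ = 207 × 1.22 = 252.5 N·m clockwise.
Net moment of known loads = 210.9 N·m clockwise.
An unknown mass m at 0.155 m has arm 1.055 m; its moment is m·g·1.055 counterclockwise.
Setting net torque to zero: m × 9.81 × 1.055 = 210.9 → m = 210.9 / (9.81 × 1.055) = 20.4 kg.

m ≈ 20.4 kg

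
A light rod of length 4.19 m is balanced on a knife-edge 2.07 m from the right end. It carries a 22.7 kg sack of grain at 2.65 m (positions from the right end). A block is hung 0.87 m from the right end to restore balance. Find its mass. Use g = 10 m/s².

m ≈ 11 kg

Take moments about the knife-edge (at 2.07 m from the right end).
Sack of grain: 22.7 × 10 = 227 N down at 2.65 m → arm 0.58 m, τ = 227 × 0.58 = 131.7 N·m counterclockwise.
Net moment of known loads = 131.7 N·m counterclockwise.
An unknown mass m at 0.87 m has arm 1.2 m; its moment is m·g·1.2 clockwise.
For rotational equilibrium, m × 10 × 1.2 = 131.7, so m = 131.7 / (10 × 1.2) = 11 kg.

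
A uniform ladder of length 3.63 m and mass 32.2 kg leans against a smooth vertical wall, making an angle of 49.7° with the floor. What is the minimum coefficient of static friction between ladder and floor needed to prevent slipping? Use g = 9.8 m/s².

Taking torques about the foot of the ladder:
Ladder weight 32.2×9.8 = 315.6 N acts at 1.815 m along the ladder; its horizontal arm is 1.815·cos49.7° = 1.174 m → τ = 370.5 N·m clockwise.
Wall normal N acts horizontally at the top; its moment arm is the height L sinθ = 3.63·sin49.7° = 2.768 m, counterclockwise.
For rotational equilibrium, N × 2.768 = 370.5, so N = 133.9 N.
ΣFx = 0 ⇒ f = N_wall = 133.9 N. ΣFy = 0 ⇒ N_floor = 315.6 N.
μ_min = f / N_floor = 133.9 / 315.6 = 0.424.

μ_min ≈ 0.424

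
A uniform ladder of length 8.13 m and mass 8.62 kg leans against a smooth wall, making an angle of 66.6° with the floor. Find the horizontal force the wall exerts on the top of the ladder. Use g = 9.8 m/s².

N_wall ≈ 18.3 N

Sum moments about the foot of the ladder (the floor normal and friction both act there and drop out).
Ladder weight 8.62×9.8 = 84.48 N acts at 4.065 m along the ladder; its horizontal arm is 4.065·cos66.6° = 1.614 m → τ = 136.4 N·m clockwise.
Wall normal N acts horizontally at the top; its moment arm is the height L sinθ = 8.13·sin66.6° = 7.461 m, counterclockwise.
Setting net torque to zero: N × 7.461 = 136.4 → N = 18.3 N.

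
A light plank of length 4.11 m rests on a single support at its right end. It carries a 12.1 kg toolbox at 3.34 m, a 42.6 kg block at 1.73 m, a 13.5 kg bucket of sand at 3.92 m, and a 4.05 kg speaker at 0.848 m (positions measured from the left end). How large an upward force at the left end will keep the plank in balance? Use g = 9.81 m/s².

Sum moments about the right end (the unknown pivot reaction has zero arm there).
Toolbox: 12.1 × 9.81 = 118.7 N down at 3.34 m → arm 0.77 m, τ = 118.7 × 0.77 = 91.4 N·m counterclockwise.
Block: 42.6 × 9.81 = 417.9 N down at 1.73 m → arm 2.38 m, τ = 417.9 × 2.38 = 994.6 N·m counterclockwise.
Bucket of sand: 13.5 × 9.81 = 132.4 N down at 3.92 m → arm 0.19 m, τ = 132.4 × 0.19 = 25.16 N·m counterclockwise.
Speaker: 4.05 × 9.81 = 39.73 N down at 0.848 m → arm 3.262 m, τ = 39.73 × 3.262 = 129.6 N·m counterclockwise.
Net moment of the loads = 1241 N·m counterclockwise.
The upward force F acts at the left end, arm 4.11 m, giving F × 4.11 clockwise.
Στ = 0 ⇒ F × 4.11 = 1241 ⇒ F = 1241 / 4.11 = 302 N.

F ≈ 302 N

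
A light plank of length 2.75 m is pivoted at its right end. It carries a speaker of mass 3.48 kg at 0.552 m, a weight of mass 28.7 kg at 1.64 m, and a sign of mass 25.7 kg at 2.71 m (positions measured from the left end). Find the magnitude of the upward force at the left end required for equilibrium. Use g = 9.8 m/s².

F ≈ 144 N

Choose the right end as the axis so the unknown pivot reaction has zero arm there.
Speaker: 3.48 × 9.8 = 34.1 N down at 0.552 m → arm 2.198 m, τ = 34.1 × 2.198 = 74.95 N·m counterclockwise.
Weight: 28.7 × 9.8 = 281.3 N down at 1.64 m → arm 1.11 m, τ = 281.3 × 1.11 = 312.2 N·m counterclockwise.
Sign: 25.7 × 9.8 = 251.9 N down at 2.71 m → arm 0.04 m, τ = 251.9 × 0.04 = 10.08 N·m counterclockwise.
Net moment of the loads = 397.2 N·m counterclockwise.
The upward force F acts at the left end, arm 2.75 m, giving F × 2.75 clockwise.
Balancing moments: F × 2.75 = 397.2, giving F = 397.2 / 2.75 = 144 N.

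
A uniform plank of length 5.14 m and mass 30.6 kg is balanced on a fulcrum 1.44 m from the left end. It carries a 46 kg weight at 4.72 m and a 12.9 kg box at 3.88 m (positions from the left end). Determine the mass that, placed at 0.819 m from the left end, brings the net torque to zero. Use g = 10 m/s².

m ≈ 349 kg

About the fulcrum (at 1.44 m from the left end):
Beam weight: 30.6 × 10 = 306 N down at 2.57 m → arm 1.13 m, τ = 306 × 1.13 = 345.8 N·m clockwise.
Weight: 46 × 10 = 460 N down at 4.72 m → arm 3.28 m, τ = 460 × 3.28 = 1509 N·m clockwise.
Box: 12.9 × 10 = 129 N down at 3.88 m → arm 2.44 m, τ = 129 × 2.44 = 314.8 N·m clockwise.
Net moment of known loads = 2170 N·m clockwise.
An unknown mass m at 0.819 m has arm 0.621 m; its moment is m·g·0.621 counterclockwise.
For rotational equilibrium, m × 10 × 0.621 = 2170, so m = 2170 / (10 × 0.621) = 349 kg.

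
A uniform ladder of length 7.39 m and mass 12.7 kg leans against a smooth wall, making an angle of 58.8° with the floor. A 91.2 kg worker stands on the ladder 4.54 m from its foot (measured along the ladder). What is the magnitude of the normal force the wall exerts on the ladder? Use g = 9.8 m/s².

N_wall ≈ 370 N

Sum moments about the foot of the ladder (the floor normal and friction both act there and drop out).
Ladder weight 12.7×9.8 = 124.5 N acts at 3.695 m along the ladder; its horizontal arm is 3.695·cos58.8° = 1.914 m → τ = 238.3 N·m clockwise.
Worker: 91.2×9.8 = 893.8 N at 4.54 m → arm 2.352 m → τ = 2102 N·m clockwise.
Wall normal N acts horizontally at the top; its moment arm is the height L sinθ = 7.39·sin58.8° = 6.321 m, counterclockwise.
For rotational equilibrium, N × 6.321 = 2340, so N = 370 N.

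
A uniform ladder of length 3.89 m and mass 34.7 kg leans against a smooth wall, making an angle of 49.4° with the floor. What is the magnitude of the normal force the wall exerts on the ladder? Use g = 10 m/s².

Choose the foot of the ladder as the axis so the floor normal and friction both act there and drop out.
Ladder weight 34.7×10 = 347 N acts at 1.945 m along the ladder; its horizontal arm is 1.945·cos49.4° = 1.266 m → τ = 439.3 N·m clockwise.
Wall normal N acts horizontally at the top; its moment arm is the height L sinθ = 3.89·sin49.4° = 2.954 m, counterclockwise.
Setting net torque to zero: N × 2.954 = 439.3 → N = 149 N.

N_wall ≈ 149 N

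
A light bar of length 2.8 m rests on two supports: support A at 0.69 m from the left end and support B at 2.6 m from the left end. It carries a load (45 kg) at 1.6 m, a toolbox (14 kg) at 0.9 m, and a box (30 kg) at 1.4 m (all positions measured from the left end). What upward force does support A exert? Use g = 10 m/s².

R_A ≈ 549 N

Taking torques about support B:
Load: 45 × 10 = 450 N down at 1.6 m → arm 1 m, τ = 450 × 1 = 450 N·m counterclockwise.
Toolbox: 14 × 10 = 140 N down at 0.9 m → arm 1.7 m, τ = 140 × 1.7 = 238 N·m counterclockwise.
Box: 30 × 10 = 300 N down at 1.4 m → arm 1.2 m, τ = 300 × 1.2 = 360 N·m counterclockwise.
Net load moment about support B = 1048 N·m counterclockwise.
Reaction R at support A is upward at 0.69 m, arm 1.91 m → moment R × 1.91 clockwise.
Setting net torque to zero: R × 1.91 = 1048 → R = 549 N.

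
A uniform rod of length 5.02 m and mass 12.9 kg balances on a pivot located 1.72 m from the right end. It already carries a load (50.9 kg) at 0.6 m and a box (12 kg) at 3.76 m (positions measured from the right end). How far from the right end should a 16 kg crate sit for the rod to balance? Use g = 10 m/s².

Choose the pivot (at 1.72 m from the right end) as the axis so the support reaction has zero arm there.
Beam weight: 12.9 × 10 = 129 N down at 2.51 m → arm 0.79 m, τ = 129 × 0.79 = 101.9 N·m counterclockwise.
Load: 50.9 × 10 = 509 N down at 0.6 m → arm 1.12 m, τ = 509 × 1.12 = 570.1 N·m clockwise.
Box: 12 × 10 = 120 N down at 3.76 m → arm 2.04 m, τ = 120 × 2.04 = 244.8 N·m counterclockwise.
Net moment of existing loads = 223.4 N·m clockwise.
The crate weighs 16 × 10 = 160 N and must supply an equal counterclockwise moment, so its lever arm about the pivot is 223.4 / 160 = 1.4 m.
That puts it at 1.72 + 1.4 = 3.12 m from the right end.

x ≈ 3.12 m from the right end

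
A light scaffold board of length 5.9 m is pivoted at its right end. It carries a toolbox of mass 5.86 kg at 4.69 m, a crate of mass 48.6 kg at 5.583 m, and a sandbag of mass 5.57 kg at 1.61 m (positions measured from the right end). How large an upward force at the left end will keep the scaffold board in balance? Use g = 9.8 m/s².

About the right end:
Toolbox: 5.86 × 9.8 = 57.43 N down at 4.69 m → arm 4.69 m, τ = 57.43 × 4.69 = 269.3 N·m counterclockwise.
Crate: 48.6 × 9.8 = 476.3 N down at 5.583 m → arm 5.583 m, τ = 476.3 × 5.583 = 2659 N·m counterclockwise.
Sandbag: 5.57 × 9.8 = 54.59 N down at 1.61 m → arm 1.61 m, τ = 54.59 × 1.61 = 87.89 N·m counterclockwise.
Net moment of the loads = 3016 N·m counterclockwise.
The upward force F acts at the left end, arm 5.9 m, giving F × 5.9 clockwise.
For rotational equilibrium, F × 5.9 = 3016, so F = 3016 / 5.9 = 511 N.

F ≈ 511 N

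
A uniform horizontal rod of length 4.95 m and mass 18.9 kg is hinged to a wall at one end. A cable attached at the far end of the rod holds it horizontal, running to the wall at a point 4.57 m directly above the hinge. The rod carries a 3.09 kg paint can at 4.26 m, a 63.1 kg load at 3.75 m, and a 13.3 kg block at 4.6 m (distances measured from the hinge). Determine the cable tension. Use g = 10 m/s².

T ≈ 1070 N

Choose the hinge as the axis so the unknown hinge reaction has zero arm there.
Beam weight: 18.9 × 10 = 189 N down at 2.475 m → arm 2.475 m, τ = 189 × 2.475 = 467.8 N·m clockwise.
Paint can: 3.09 × 10 = 30.9 N down at 4.26 m → arm 4.26 m, τ = 30.9 × 4.26 = 131.6 N·m clockwise.
Load: 63.1 × 10 = 631 N down at 3.75 m → arm 3.75 m, τ = 631 × 3.75 = 2366 N·m clockwise.
Block: 13.3 × 10 = 133 N down at 4.6 m → arm 4.6 m, τ = 133 × 4.6 = 611.8 N·m clockwise.
Total clockwise load moment = 3577 N·m.
The cable tension T acts at 4.95 m; only its component perpendicular to the rod, T sinθ, produces torque. sinθ = h/√(h²+d²) = 4.57/√(4.57²+4.95²) = 0.6783.
For rotational equilibrium, T × 4.95 × 0.6783 = 3577, so T = 3577 / 3.358 = 1070 N.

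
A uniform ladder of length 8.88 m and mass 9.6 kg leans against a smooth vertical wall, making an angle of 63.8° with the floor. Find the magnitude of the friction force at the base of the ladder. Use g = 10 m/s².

f ≈ 23.6 N

About the foot of the ladder:
Ladder weight 9.6×10 = 96 N acts at 4.44 m along the ladder; its horizontal arm is 4.44·cos63.8° = 1.96 m → τ = 188.2 N·m clockwise.
Wall normal N acts horizontally at the top; its moment arm is the height L sinθ = 8.88·sin63.8° = 7.968 m, counterclockwise.
Στ = 0 ⇒ N × 7.968 = 188.2 ⇒ N = 23.6 N.
ΣFx = 0: friction at the foot balances the wall's push, so f = N_wall = 23.6 N.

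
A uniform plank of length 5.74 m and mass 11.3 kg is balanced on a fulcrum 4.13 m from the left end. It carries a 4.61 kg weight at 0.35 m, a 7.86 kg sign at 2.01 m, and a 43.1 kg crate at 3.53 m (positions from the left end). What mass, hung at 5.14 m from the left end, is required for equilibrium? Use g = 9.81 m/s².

m ≈ 73.5 kg

About the fulcrum (at 4.13 m from the left end):
Beam weight: 11.3 × 9.81 = 110.9 N down at 2.87 m → arm 1.26 m, τ = 110.9 × 1.26 = 139.7 N·m counterclockwise.
Weight: 4.61 × 9.81 = 45.22 N down at 0.35 m → arm 3.78 m, τ = 45.22 × 3.78 = 170.9 N·m counterclockwise.
Sign: 7.86 × 9.81 = 77.11 N down at 2.01 m → arm 2.12 m, τ = 77.11 × 2.12 = 163.5 N·m counterclockwise.
Crate: 43.1 × 9.81 = 422.8 N down at 3.53 m → arm 0.6 m, τ = 422.8 × 0.6 = 253.7 N·m counterclockwise.
Net moment of known loads = 727.8 N·m counterclockwise.
An unknown mass m at 5.14 m has arm 1.01 m; its moment is m·g·1.01 clockwise.
Setting net torque to zero: m × 9.81 × 1.01 = 727.8 → m = 727.8 / (9.81 × 1.01) = 73.5 kg.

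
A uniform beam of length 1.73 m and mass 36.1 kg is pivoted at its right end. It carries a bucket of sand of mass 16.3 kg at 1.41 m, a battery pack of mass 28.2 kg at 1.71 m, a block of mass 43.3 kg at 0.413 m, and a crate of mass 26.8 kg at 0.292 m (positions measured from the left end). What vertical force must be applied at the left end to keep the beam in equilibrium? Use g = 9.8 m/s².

Taking torques about the right end:
Beam weight: 36.1 × 9.8 = 353.8 N down at 0.865 m → arm 0.865 m, τ = 353.8 × 0.865 = 306 N·m counterclockwise.
Bucket of sand: 16.3 × 9.8 = 159.7 N down at 1.41 m → arm 0.32 m, τ = 159.7 × 0.32 = 51.1 N·m counterclockwise.
Battery pack: 28.2 × 9.8 = 276.4 N down at 1.71 m → arm 0.02 m, τ = 276.4 × 0.02 = 5.528 N·m counterclockwise.
Block: 43.3 × 9.8 = 424.3 N down at 0.413 m → arm 1.317 m, τ = 424.3 × 1.317 = 558.8 N·m counterclockwise.
Crate: 26.8 × 9.8 = 262.6 N down at 0.292 m → arm 1.438 m, τ = 262.6 × 1.438 = 377.6 N·m counterclockwise.
Net moment of the loads = 1299 N·m counterclockwise.
The upward force F acts at the left end, arm 1.73 m, giving F × 1.73 clockwise.
Στ = 0 ⇒ F × 1.73 = 1299 ⇒ F = 1299 / 1.73 = 751 N.

F ≈ 751 N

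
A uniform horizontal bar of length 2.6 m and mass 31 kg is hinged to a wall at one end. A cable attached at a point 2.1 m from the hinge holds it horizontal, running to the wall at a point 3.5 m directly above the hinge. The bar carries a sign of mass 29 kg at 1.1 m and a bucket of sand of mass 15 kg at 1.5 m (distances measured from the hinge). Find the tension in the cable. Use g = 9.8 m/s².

T ≈ 515 N

Choose the hinge as the axis so the unknown hinge reaction has zero arm there.
Beam weight: 31 × 9.8 = 303.8 N down at 1.3 m → arm 1.3 m, τ = 303.8 × 1.3 = 394.9 N·m clockwise.
Sign: 29 × 9.8 = 284.2 N down at 1.1 m → arm 1.1 m, τ = 284.2 × 1.1 = 312.6 N·m clockwise.
Bucket of sand: 15 × 9.8 = 147 N down at 1.5 m → arm 1.5 m, τ = 147 × 1.5 = 220.5 N·m clockwise.
Total clockwise load moment = 928 N·m.
The cable tension T acts at 2.1 m; only its component perpendicular to the bar, T sinθ, produces torque. sinθ = h/√(h²+d²) = 3.5/√(3.5²+2.1²) = 0.8575.
Balancing moments: T × 2.1 × 0.8575 = 928, giving T = 928 / 1.801 = 515 N.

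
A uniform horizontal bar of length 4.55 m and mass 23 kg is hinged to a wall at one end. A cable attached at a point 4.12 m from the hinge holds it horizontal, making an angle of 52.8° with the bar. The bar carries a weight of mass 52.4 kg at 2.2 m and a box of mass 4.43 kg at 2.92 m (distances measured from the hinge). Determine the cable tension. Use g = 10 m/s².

T ≈ 550 N

Take moments about the hinge.
Beam weight: 23 × 10 = 230 N down at 2.275 m → arm 2.275 m, τ = 230 × 2.275 = 523.2 N·m clockwise.
Weight: 52.4 × 10 = 524 N down at 2.2 m → arm 2.2 m, τ = 524 × 2.2 = 1153 N·m clockwise.
Box: 4.43 × 10 = 44.3 N down at 2.92 m → arm 2.92 m, τ = 44.3 × 2.92 = 129.4 N·m clockwise.
Total clockwise load moment = 1806 N·m.
The cable tension T acts at 4.12 m; only its component perpendicular to the bar, T sinθ, produces torque. sin 52.8° = 0.7965.
Balancing moments: T × 4.12 × 0.7965 = 1806, giving T = 1806 / 3.282 = 550 N.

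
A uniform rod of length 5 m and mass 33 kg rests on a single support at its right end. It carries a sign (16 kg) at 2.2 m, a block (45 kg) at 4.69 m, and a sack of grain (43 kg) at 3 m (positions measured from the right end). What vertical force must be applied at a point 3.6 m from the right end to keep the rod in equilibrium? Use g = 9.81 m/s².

F ≈ 1250 N

Sum moments about the right end (the unknown pivot reaction has zero arm there).
Beam weight: 33 × 9.81 = 323.7 N down at 2.5 m → arm 2.5 m, τ = 323.7 × 2.5 = 809.2 N·m counterclockwise.
Sign: 16 × 9.81 = 157 N down at 2.2 m → arm 2.2 m, τ = 157 × 2.2 = 345.4 N·m counterclockwise.
Block: 45 × 9.81 = 441.5 N down at 4.69 m → arm 4.69 m, τ = 441.5 × 4.69 = 2071 N·m counterclockwise.
Sack of grain: 43 × 9.81 = 421.8 N down at 3 m → arm 3 m, τ = 421.8 × 3 = 1265 N·m counterclockwise.
Net moment of the loads = 4491 N·m counterclockwise.
The upward force F acts at a point 3.6 m from the right end, arm 3.6 m, giving F × 3.6 clockwise.
Balancing moments: F × 3.6 = 4491, giving F = 4491 / 3.6 = 1250 N.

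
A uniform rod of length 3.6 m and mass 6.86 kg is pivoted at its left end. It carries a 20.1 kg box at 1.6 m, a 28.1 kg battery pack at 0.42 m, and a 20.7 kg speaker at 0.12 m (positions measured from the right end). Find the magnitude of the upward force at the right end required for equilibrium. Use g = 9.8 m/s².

F ≈ 582 N

About the left end:
Beam weight: 6.86 × 9.8 = 67.23 N down at 1.8 m → arm 1.8 m, τ = 67.23 × 1.8 = 121 N·m clockwise.
Box: 20.1 × 9.8 = 197 N down at 1.6 m → arm 2 m, τ = 197 × 2 = 394 N·m clockwise.
Battery pack: 28.1 × 9.8 = 275.4 N down at 0.42 m → arm 3.18 m, τ = 275.4 × 3.18 = 875.8 N·m clockwise.
Speaker: 20.7 × 9.8 = 202.9 N down at 0.12 m → arm 3.48 m, τ = 202.9 × 3.48 = 706.1 N·m clockwise.
Net moment of the loads = 2097 N·m clockwise.
The upward force F acts at the right end, arm 3.6 m, giving F × 3.6 counterclockwise.
Balancing moments: F × 3.6 = 2097, giving F = 2097 / 3.6 = 582 N.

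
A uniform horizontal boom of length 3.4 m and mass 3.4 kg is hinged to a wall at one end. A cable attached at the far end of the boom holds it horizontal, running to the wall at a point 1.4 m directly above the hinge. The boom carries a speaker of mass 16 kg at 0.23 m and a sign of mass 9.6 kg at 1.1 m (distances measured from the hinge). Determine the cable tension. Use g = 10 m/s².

Taking torques about the hinge:
Beam weight: 3.4 × 10 = 34 N down at 1.7 m → arm 1.7 m, τ = 34 × 1.7 = 57.8 N·m clockwise.
Speaker: 16 × 10 = 160 N down at 0.23 m → arm 0.23 m, τ = 160 × 0.23 = 36.8 N·m clockwise.
Sign: 9.6 × 10 = 96 N down at 1.1 m → arm 1.1 m, τ = 96 × 1.1 = 105.6 N·m clockwise.
Total clockwise load moment = 200.2 N·m.
The cable tension T acts at 3.4 m; only its component perpendicular to the boom, T sinθ, produces torque. sinθ = h/√(h²+d²) = 1.4/√(1.4²+3.4²) = 0.3807.
Στ = 0 ⇒ T × 3.4 × 0.3807 = 200.2 ⇒ T = 200.2 / 1.294 = 155 N.

T ≈ 155 N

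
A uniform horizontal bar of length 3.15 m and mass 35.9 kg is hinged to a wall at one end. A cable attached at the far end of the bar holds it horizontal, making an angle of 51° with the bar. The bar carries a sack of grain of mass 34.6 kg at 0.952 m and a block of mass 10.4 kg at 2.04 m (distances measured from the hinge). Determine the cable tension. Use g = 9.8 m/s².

Choose the hinge as the axis so the unknown hinge reaction has zero arm there.
Beam weight: 35.9 × 9.8 = 351.8 N down at 1.575 m → arm 1.575 m, τ = 351.8 × 1.575 = 554.1 N·m clockwise.
Sack of grain: 34.6 × 9.8 = 339.1 N down at 0.952 m → arm 0.952 m, τ = 339.1 × 0.952 = 322.8 N·m clockwise.
Block: 10.4 × 9.8 = 101.9 N down at 2.04 m → arm 2.04 m, τ = 101.9 × 2.04 = 207.9 N·m clockwise.
Total clockwise load moment = 1085 N·m.
The cable tension T acts at 3.15 m; only its component perpendicular to the bar, T sinθ, produces torque. sin 51° = 0.7771.
For rotational equilibrium, T × 3.15 × 0.7771 = 1085, so T = 1085 / 2.448 = 443 N.

T ≈ 443 N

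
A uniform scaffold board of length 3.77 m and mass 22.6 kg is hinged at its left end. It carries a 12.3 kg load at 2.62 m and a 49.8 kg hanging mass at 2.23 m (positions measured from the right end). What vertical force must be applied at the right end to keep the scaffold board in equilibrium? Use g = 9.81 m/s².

Sum moments about the left end (the unknown pivot reaction has zero arm there).
Beam weight: 22.6 × 9.81 = 221.7 N down at 1.885 m → arm 1.885 m, τ = 221.7 × 1.885 = 417.9 N·m clockwise.
Load: 12.3 × 9.81 = 120.7 N down at 2.62 m → arm 1.15 m, τ = 120.7 × 1.15 = 138.8 N·m clockwise.
Hanging mass: 49.8 × 9.81 = 488.5 N down at 2.23 m → arm 1.54 m, τ = 488.5 × 1.54 = 752.3 N·m clockwise.
Net moment of the loads = 1309 N·m clockwise.
The upward force F acts at the right end, arm 3.77 m, giving F × 3.77 counterclockwise.
Balancing moments: F × 3.77 = 1309, giving F = 1309 / 3.77 = 347 N.

F ≈ 347 N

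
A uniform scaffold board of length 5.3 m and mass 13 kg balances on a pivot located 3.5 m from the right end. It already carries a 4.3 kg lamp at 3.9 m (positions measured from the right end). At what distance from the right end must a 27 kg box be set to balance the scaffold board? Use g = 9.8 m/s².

Sum moments about the pivot (at 3.5 m from the right end) (the support reaction has zero arm there).
Beam weight: 13 × 9.8 = 127.4 N down at 2.65 m → arm 0.85 m, τ = 127.4 × 0.85 = 108.3 N·m clockwise.
Lamp: 4.3 × 9.8 = 42.14 N down at 3.9 m → arm 0.4 m, τ = 42.14 × 0.4 = 16.86 N·m counterclockwise.
Net moment of existing loads = 91.44 N·m clockwise.
The box weighs 27 × 9.8 = 264.6 N and must supply an equal counterclockwise moment, so its lever arm about the pivot is 91.44 / 264.6 = 0.346 m.
That puts it at 3.5 + 0.346 = 3.85 m from the right end.

x ≈ 3.85 m from the right end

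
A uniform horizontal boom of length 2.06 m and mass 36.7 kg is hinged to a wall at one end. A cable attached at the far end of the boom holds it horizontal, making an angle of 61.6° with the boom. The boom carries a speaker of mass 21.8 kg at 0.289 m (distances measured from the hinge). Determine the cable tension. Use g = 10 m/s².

T ≈ 243 N

Taking torques about the hinge:
Beam weight: 36.7 × 10 = 367 N down at 1.03 m → arm 1.03 m, τ = 367 × 1.03 = 378 N·m clockwise.
Speaker: 21.8 × 10 = 218 N down at 0.289 m → arm 0.289 m, τ = 218 × 0.289 = 63 N·m clockwise.
Total clockwise load moment = 441 N·m.
The cable tension T acts at 2.06 m; only its component perpendicular to the boom, T sinθ, produces torque. sin 61.6° = 0.8796.
Στ = 0 ⇒ T × 2.06 × 0.8796 = 441 ⇒ T = 441 / 1.812 = 243 N.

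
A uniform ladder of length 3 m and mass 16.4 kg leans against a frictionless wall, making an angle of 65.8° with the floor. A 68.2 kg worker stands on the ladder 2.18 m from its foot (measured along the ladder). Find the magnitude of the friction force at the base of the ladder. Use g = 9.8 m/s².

About the foot of the ladder:
Ladder weight 16.4×9.8 = 160.7 N acts at 1.5 m along the ladder; its horizontal arm is 1.5·cos65.8° = 0.6149 m → τ = 98.81 N·m clockwise.
Worker: 68.2×9.8 = 668.4 N at 2.18 m → arm 0.8936 m → τ = 597.3 N·m clockwise.
Wall normal N acts horizontally at the top; its moment arm is the height L sinθ = 3·sin65.8° = 2.736 m, counterclockwise.
Setting net torque to zero: N × 2.736 = 696.1 → N = 254 N.
ΣFx = 0: friction at the foot balances the wall's push, so f = N_wall = 254 N.

f ≈ 254 N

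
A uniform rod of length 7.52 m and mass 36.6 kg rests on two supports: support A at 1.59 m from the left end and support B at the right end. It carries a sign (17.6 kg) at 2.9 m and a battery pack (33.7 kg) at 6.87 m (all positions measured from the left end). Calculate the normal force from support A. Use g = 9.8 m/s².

R_A ≈ 398 N

Sum moments about support B (its reaction then has zero moment arm).
Beam weight: 36.6 × 9.8 = 358.7 N down at 3.76 m → arm 3.76 m, τ = 358.7 × 3.76 = 1349 N·m counterclockwise.
Sign: 17.6 × 9.8 = 172.5 N down at 2.9 m → arm 4.62 m, τ = 172.5 × 4.62 = 797 N·m counterclockwise.
Battery pack: 33.7 × 9.8 = 330.3 N down at 6.87 m → arm 0.65 m, τ = 330.3 × 0.65 = 214.7 N·m counterclockwise.
Net load moment about support B = 2361 N·m counterclockwise.
Reaction R at support A is upward at 1.59 m, arm 5.93 m → moment R × 5.93 clockwise.
Στ = 0 ⇒ R × 5.93 = 2361 ⇒ R = 398 N.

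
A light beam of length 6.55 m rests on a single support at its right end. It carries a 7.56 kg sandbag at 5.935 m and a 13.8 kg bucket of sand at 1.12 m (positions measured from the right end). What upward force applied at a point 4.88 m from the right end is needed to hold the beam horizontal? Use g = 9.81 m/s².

F ≈ 121 N

Sum moments about the right end (the unknown pivot reaction has zero arm there).
Sandbag: 7.56 × 9.81 = 74.16 N down at 5.935 m → arm 5.935 m, τ = 74.16 × 5.935 = 440.1 N·m counterclockwise.
Bucket of sand: 13.8 × 9.81 = 135.4 N down at 1.12 m → arm 1.12 m, τ = 135.4 × 1.12 = 151.6 N·m counterclockwise.
Net moment of the loads = 591.7 N·m counterclockwise.
The upward force F acts at a point 4.88 m from the right end, arm 4.88 m, giving F × 4.88 clockwise.
Balancing moments: F × 4.88 = 591.7, giving F = 591.7 / 4.88 = 121 N.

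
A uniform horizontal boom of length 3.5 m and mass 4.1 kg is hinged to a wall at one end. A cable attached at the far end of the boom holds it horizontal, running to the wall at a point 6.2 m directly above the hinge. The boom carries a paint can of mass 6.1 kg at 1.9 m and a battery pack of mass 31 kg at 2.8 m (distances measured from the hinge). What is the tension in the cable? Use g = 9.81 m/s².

T ≈ 340 N

Take moments about the hinge.
Beam weight: 4.1 × 9.81 = 40.22 N down at 1.75 m → arm 1.75 m, τ = 40.22 × 1.75 = 70.38 N·m clockwise.
Paint can: 6.1 × 9.81 = 59.84 N down at 1.9 m → arm 1.9 m, τ = 59.84 × 1.9 = 113.7 N·m clockwise.
Battery pack: 31 × 9.81 = 304.1 N down at 2.8 m → arm 2.8 m, τ = 304.1 × 2.8 = 851.5 N·m clockwise.
Total clockwise load moment = 1036 N·m.
The cable tension T acts at 3.5 m; only its component perpendicular to the boom, T sinθ, produces torque. sinθ = h/√(h²+d²) = 6.2/√(6.2²+3.5²) = 0.8708.
Setting net torque to zero: T × 3.5 × 0.8708 = 1036 → T = 1036 / 3.048 = 340 N.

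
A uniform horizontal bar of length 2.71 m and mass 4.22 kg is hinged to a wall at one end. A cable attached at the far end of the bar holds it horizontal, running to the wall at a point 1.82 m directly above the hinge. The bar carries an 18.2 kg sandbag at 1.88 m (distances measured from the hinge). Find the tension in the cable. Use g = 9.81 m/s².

Choose the hinge as the axis so the unknown hinge reaction has zero arm there.
Beam weight: 4.22 × 9.81 = 41.4 N down at 1.355 m → arm 1.355 m, τ = 41.4 × 1.355 = 56.1 N·m clockwise.
Sandbag: 18.2 × 9.81 = 178.5 N down at 1.88 m → arm 1.88 m, τ = 178.5 × 1.88 = 335.6 N·m clockwise.
Total clockwise load moment = 391.7 N·m.
The cable tension T acts at 2.71 m; only its component perpendicular to the bar, T sinθ, produces torque. sinθ = h/√(h²+d²) = 1.82/√(1.82²+2.71²) = 0.5575.
For rotational equilibrium, T × 2.71 × 0.5575 = 391.7, so T = 391.7 / 1.511 = 259 N.

T ≈ 259 N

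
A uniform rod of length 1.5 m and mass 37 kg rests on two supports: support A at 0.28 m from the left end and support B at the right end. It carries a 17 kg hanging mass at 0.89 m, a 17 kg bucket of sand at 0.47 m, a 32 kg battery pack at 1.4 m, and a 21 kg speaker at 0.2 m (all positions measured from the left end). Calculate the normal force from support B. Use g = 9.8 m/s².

R_B ≈ 523 N

About support A:
Beam weight: 37 × 9.8 = 362.6 N down at 0.75 m → arm 0.47 m, τ = 362.6 × 0.47 = 170.4 N·m clockwise.
Hanging mass: 17 × 9.8 = 166.6 N down at 0.89 m → arm 0.61 m, τ = 166.6 × 0.61 = 101.6 N·m clockwise.
Bucket of sand: 17 × 9.8 = 166.6 N down at 0.47 m → arm 0.19 m, τ = 166.6 × 0.19 = 31.65 N·m clockwise.
Battery pack: 32 × 9.8 = 313.6 N down at 1.4 m → arm 1.12 m, τ = 313.6 × 1.12 = 351.2 N·m clockwise.
Speaker: 21 × 9.8 = 205.8 N down at 0.2 m → arm 0.08 m, τ = 205.8 × 0.08 = 16.46 N·m counterclockwise.
Net load moment about support A = 638.4 N·m clockwise.
Reaction R at support B is upward at 1.5 m, arm 1.22 m → moment R × 1.22 counterclockwise.
Setting net torque to zero: R × 1.22 = 638.4 → R = 523 N.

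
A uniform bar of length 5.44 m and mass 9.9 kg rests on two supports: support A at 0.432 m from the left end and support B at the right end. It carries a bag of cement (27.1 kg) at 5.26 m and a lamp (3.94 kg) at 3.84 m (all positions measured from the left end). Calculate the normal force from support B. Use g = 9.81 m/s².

R_B ≈ 327 N

Choose support A as the axis so its reaction then has zero moment arm.
Beam weight: 9.9 × 9.81 = 97.12 N down at 2.72 m → arm 2.288 m, τ = 97.12 × 2.288 = 222.2 N·m clockwise.
Bag of cement: 27.1 × 9.81 = 265.9 N down at 5.26 m → arm 4.828 m, τ = 265.9 × 4.828 = 1284 N·m clockwise.
Lamp: 3.94 × 9.81 = 38.65 N down at 3.84 m → arm 3.408 m, τ = 38.65 × 3.408 = 131.7 N·m clockwise.
Net load moment about support A = 1638 N·m clockwise.
Reaction R at support B is upward at 5.44 m, arm 5.008 m → moment R × 5.008 counterclockwise.
Στ = 0 ⇒ R × 5.008 = 1638 ⇒ R = 327 N.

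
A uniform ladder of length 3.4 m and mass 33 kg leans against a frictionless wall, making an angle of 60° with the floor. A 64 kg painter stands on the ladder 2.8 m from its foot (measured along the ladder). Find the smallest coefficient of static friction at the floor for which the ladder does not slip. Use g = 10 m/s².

Choose the foot of the ladder as the axis so the floor normal and friction both act there and drop out.
Ladder weight 33×10 = 330 N acts at 1.7 m along the ladder; its horizontal arm is 1.7·cos60° = 0.85 m → τ = 280.5 N·m clockwise.
Painter: 64×10 = 640 N at 2.8 m → arm 1.4 m → τ = 896 N·m clockwise.
Wall normal N acts horizontally at the top; its moment arm is the height L sinθ = 3.4·sin60° = 2.944 m, counterclockwise.
Στ = 0 ⇒ N × 2.944 = 1176 ⇒ N = 399.5 N.
ΣFx = 0 ⇒ f = N_wall = 399.5 N. ΣFy = 0 ⇒ N_floor = 970 N.
μ_min = f / N_floor = 399.5 / 970 = 0.412.

μ_min ≈ 0.412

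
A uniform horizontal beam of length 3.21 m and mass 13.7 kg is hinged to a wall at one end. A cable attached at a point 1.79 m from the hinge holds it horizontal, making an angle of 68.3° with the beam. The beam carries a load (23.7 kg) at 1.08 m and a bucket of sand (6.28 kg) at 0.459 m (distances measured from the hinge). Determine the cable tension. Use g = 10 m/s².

About the hinge:
Beam weight: 13.7 × 10 = 137 N down at 1.605 m → arm 1.605 m, τ = 137 × 1.605 = 219.9 N·m clockwise.
Load: 23.7 × 10 = 237 N down at 1.08 m → arm 1.08 m, τ = 237 × 1.08 = 256 N·m clockwise.
Bucket of sand: 6.28 × 10 = 62.8 N down at 0.459 m → arm 0.459 m, τ = 62.8 × 0.459 = 28.83 N·m clockwise.
Total clockwise load moment = 504.7 N·m.
The cable tension T acts at 1.79 m; only its component perpendicular to the beam, T sinθ, produces torque. sin 68.3° = 0.9291.
For rotational equilibrium, T × 1.79 × 0.9291 = 504.7, so T = 504.7 / 1.663 = 303 N.

T ≈ 303 N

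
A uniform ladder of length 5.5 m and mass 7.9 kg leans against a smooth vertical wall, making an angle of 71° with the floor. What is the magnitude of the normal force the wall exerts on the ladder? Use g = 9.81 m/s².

N_wall ≈ 13.3 N

Take moments about the foot of the ladder.
Ladder weight 7.9×9.81 = 77.5 N acts at 2.75 m along the ladder; its horizontal arm is 2.75·cos71° = 0.8953 m → τ = 69.39 N·m clockwise.
Wall normal N acts horizontally at the top; its moment arm is the height L sinθ = 5.5·sin71° = 5.2 m, counterclockwise.
Στ = 0 ⇒ N × 5.2 = 69.39 ⇒ N = 13.3 N.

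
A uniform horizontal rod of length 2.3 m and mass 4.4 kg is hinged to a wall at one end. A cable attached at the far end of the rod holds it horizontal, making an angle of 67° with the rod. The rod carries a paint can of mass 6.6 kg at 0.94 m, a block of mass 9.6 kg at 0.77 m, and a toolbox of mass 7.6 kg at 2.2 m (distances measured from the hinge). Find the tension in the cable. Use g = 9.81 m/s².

Take moments about the hinge.
Beam weight: 4.4 × 9.81 = 43.16 N down at 1.15 m → arm 1.15 m, τ = 43.16 × 1.15 = 49.63 N·m clockwise.
Paint can: 6.6 × 9.81 = 64.75 N down at 0.94 m → arm 0.94 m, τ = 64.75 × 0.94 = 60.86 N·m clockwise.
Block: 9.6 × 9.81 = 94.18 N down at 0.77 m → arm 0.77 m, τ = 94.18 × 0.77 = 72.52 N·m clockwise.
Toolbox: 7.6 × 9.81 = 74.56 N down at 2.2 m → arm 2.2 m, τ = 74.56 × 2.2 = 164 N·m clockwise.
Total clockwise load moment = 347 N·m.
The cable tension T acts at 2.3 m; only its component perpendicular to the rod, T sinθ, produces torque. sin 67° = 0.9205.
Στ = 0 ⇒ T × 2.3 × 0.9205 = 347 ⇒ T = 347 / 2.117 = 164 N.

T ≈ 164 N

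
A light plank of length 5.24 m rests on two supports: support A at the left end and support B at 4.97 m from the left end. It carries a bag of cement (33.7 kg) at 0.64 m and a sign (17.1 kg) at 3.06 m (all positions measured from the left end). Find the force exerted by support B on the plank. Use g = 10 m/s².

R_B ≈ 149 N

Take moments about support A.
Bag of cement: 33.7 × 10 = 337 N down at 0.64 m → arm 0.64 m, τ = 337 × 0.64 = 215.7 N·m clockwise.
Sign: 17.1 × 10 = 171 N down at 3.06 m → arm 3.06 m, τ = 171 × 3.06 = 523.3 N·m clockwise.
Net load moment about support A = 739 N·m clockwise.
Reaction R at support B is upward at 4.97 m, arm 4.97 m → moment R × 4.97 counterclockwise.
Balancing moments: R × 4.97 = 739, giving R = 149 N.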